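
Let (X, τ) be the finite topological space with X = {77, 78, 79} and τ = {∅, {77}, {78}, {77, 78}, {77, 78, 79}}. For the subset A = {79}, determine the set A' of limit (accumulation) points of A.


A' = ∅

For each x ∈ X, list the open sets U ∈ τ with x ∈ U, then check whether U ∩ (A ∖ {x}) ≠ ∅ for every such U.
  x = 77: open {77} ∋ x has {77} ∩ (A ∖ {77}) = ∅, so x is NOT a limit point.
  x = 78: open {78} ∋ x has {78} ∩ (A ∖ {78}) = ∅, so x is NOT a limit point.
  x = 79: open {77, 78, 79} ∋ x has {77, 78, 79} ∩ (A ∖ {79}) = ∅, so x is NOT a limit point.
Collecting: A' = ∅.


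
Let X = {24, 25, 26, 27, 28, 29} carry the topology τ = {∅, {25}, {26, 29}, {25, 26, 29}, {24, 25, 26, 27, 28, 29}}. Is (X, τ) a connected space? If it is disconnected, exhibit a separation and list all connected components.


(X, τ) is connected.

Find clopen sets (U ∈ τ with X ∖ U ∈ τ):
  U = ∅, X ∖ U = {24, 25, 26, 27, 28, 29} — both open, so U is clopen.
  U = {24, 25, 26, 27, 28, 29}, X ∖ U = ∅ — both open, so U is clopen.
Only trivial clopens (∅ and X) exist, so (X, τ) is connected.
Compute connected components by grouping points that agree on all clopens:
  component: {24, 25, 26, 27, 28, 29}


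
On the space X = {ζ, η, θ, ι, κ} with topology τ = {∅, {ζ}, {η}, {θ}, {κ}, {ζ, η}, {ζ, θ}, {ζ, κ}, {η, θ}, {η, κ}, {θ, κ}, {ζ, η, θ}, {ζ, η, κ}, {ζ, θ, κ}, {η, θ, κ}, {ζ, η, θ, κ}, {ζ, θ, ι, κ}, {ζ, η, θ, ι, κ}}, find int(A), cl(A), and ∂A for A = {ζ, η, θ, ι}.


int(A) = {ζ, η, θ}, cl(A) = {ζ, η, θ, ι}, ∂A = {ι}.

Closed sets in (X, τ) are complements of opens:
  closed(X, τ) = {∅, {η}, {ι}, {ζ, ι}, {η, ι}, {θ, ι}, {ι, κ}, {ζ, η, ι}, {ζ, θ, ι}, {ζ, ι, κ}, {η, θ, ι}, {η, ι, κ}, {θ, ι, κ}, {ζ, η, θ, ι}, {ζ, η, ι, κ}, {ζ, θ, ι, κ}, {η, θ, ι, κ}, {ζ, η, θ, ι, κ}}.
int(A) = ⋃ {U ∈ τ : U ⊆ A}. Opens contained in A: ∅, {ζ}, {η}, {θ}, {ζ, η}, {ζ, θ}, {η, θ}, {ζ, η, θ}.
Taking the union of these: int(A) = {ζ, η, θ}.
cl(A) = ⋂ {C closed : A ⊆ C}. Closed sets containing A: {ζ, η, θ, ι}, {ζ, η, θ, ι, κ}.
Intersecting these: cl(A) = {ζ, η, θ, ι}.
∂A = cl(A) ∖ int(A) = {ζ, η, θ, ι} ∖ {ζ, η, θ} = {ι}.


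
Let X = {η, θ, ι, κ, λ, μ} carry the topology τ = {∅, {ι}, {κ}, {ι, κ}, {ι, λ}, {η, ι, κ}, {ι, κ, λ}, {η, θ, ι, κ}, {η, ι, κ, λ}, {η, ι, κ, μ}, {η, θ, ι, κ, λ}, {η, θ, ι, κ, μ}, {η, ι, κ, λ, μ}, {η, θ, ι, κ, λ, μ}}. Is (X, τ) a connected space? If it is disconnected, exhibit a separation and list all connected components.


(X, τ) is connected.

Find clopen sets (U ∈ τ with X ∖ U ∈ τ):
  U = ∅, X ∖ U = {η, θ, ι, κ, λ, μ} — both open, so U is clopen.
  U = {η, θ, ι, κ, λ, μ}, X ∖ U = ∅ — both open, so U is clopen.
Only trivial clopens (∅ and X) exist, so (X, τ) is connected.
Compute connected components by grouping points that agree on all clopens:
  component: {η, θ, ι, κ, λ, μ}


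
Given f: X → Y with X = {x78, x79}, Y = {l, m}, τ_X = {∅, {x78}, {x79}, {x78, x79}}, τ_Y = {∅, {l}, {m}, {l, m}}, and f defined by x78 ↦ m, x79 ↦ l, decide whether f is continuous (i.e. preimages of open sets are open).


f IS continuous.

Compute f^{-1}(U) for each U ∈ τ_Y:
  U = ∅: f^{-1}(U) = ∅ ∈ τ_X ✓.
  U = {l}: f^{-1}(U) = {x79} ∈ τ_X ✓.
  U = {m}: f^{-1}(U) = {x78} ∈ τ_X ✓.
  U = {l, m}: f^{-1}(U) = {x78, x79} ∈ τ_X ✓.
Every preimage lies in τ_X, so f IS continuous.


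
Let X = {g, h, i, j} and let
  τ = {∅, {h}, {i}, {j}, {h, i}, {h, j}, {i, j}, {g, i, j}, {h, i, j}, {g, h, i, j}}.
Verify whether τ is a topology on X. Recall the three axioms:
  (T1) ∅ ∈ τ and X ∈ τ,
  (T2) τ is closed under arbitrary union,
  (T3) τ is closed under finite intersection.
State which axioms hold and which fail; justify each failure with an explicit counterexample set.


τ IS a topology on X.

Axiom (T1): ∅ ∈ τ? Yes; X ∈ τ? Yes.
Axiom (T2/T3): check pairwise unions and intersections of members of τ.
All pairwise intersections and unions checked — each lies in τ. Therefore τ satisfies (T1), (T2), (T3): it IS a topology on X.


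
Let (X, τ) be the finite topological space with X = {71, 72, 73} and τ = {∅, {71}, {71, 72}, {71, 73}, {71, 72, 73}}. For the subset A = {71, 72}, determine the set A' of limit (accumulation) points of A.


A' = {72, 73}

For each x ∈ X, list the open sets U ∈ τ with x ∈ U, then check whether U ∩ (A ∖ {x}) ≠ ∅ for every such U.
  x = 71: open {71} ∋ x has {71} ∩ (A ∖ {71}) = ∅, so x is NOT a limit point.
  x = 72: opens ∋ x are {71, 72}, {71, 72, 73}; each meets A ∖ {72}, so x IS a limit point.
  x = 73: opens ∋ x are {71, 73}, {71, 72, 73}; each meets A ∖ {73}, so x IS a limit point.
Collecting: A' = {72, 73}.


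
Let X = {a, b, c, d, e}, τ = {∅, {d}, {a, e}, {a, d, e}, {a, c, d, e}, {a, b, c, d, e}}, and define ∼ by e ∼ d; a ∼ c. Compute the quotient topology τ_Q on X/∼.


X/∼ = {[a=c], [b], [d=e]}; |τ_Q| = 3.

Equivalence classes: [a=c], [b], [d=e].
Quotient map π: X → X/∼ sends a ↦ [a=c], b ↦ [b], c ↦ [a=c], d ↦ [d=e], e ↦ [d=e].
For each subset V ⊆ X/∼, compute π^{-1}(V) ⊆ X and check whether π^{-1}(V) ∈ τ. V is open in τ_Q iff π^{-1}(V) ∈ τ.
  V = {}: π^{-1}(V) = ∅ ∈ τ ✓.
  V = {[a=c]}: π^{-1}(V) = {a, c} ∉ τ ✗.
  V = {[b]}: π^{-1}(V) = {b} ∉ τ ✗.
  V = {[a=c], [b]}: π^{-1}(V) = {a, b, c} ∉ τ ✗.
  V = {[d=e]}: π^{-1}(V) = {d, e} ∉ τ ✗.
  V = {[a=c], [d=e]}: π^{-1}(V) = {a, c, d, e} ∈ τ ✓.
  V = {[b], [d=e]}: π^{-1}(V) = {b, d, e} ∉ τ ✗.
  V = {[a=c], [b], [d=e]}: π^{-1}(V) = {a, b, c, d, e} ∈ τ ✓.
Open sets in the quotient: τ_Q = {{}, {[a=c], [d=e]}, {[a=c], [b], [d=e]}} (3 elements).


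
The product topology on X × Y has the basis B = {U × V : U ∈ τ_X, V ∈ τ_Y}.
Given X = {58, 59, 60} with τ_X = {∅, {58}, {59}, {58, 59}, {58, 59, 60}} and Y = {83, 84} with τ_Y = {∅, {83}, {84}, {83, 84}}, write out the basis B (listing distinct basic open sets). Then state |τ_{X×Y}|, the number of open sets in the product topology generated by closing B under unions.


Basis B = {∅ × ∅, {58} × {83}, {58} × {84}, {59} × {83}, {59} × {84}, {58} × {83, 84}, {58, 59} × {83}, {58, 59} × {84}, {59} × {83, 84}, {58, 59, 60} × {83}, {58, 59, 60} × {84}, {58, 59} × {83, 84}, {58, 59, 60} × {83, 84}}; |τ_{X×Y}| = 25.

Enumerate products U × V with U ∈ τ_X, V ∈ τ_Y (deduplicated):
  ∅ × ∅ = {} (∅)
  {58} × {83} = {(58,83)}
  {58} × {84} = {(58,84)}
  {59} × {83} = {(59,83)}
  {59} × {84} = {(59,84)}
  {58} × {83, 84} = {(58,83), (58,84)}
  {58, 59} × {83} = {(58,83), (59,83)}
  {58, 59} × {84} = {(58,84), (59,84)}
  {59} × {83, 84} = {(59,83), (59,84)}
  {58, 59, 60} × {83} = {(58,83), (59,83), (60,83)}
  {58, 59, 60} × {84} = {(58,84), (59,84), (60,84)}
  {58, 59} × {83, 84} = {(58,83), (58,84), (59,83), (59,84)}
  {58, 59, 60} × {83, 84} = {(58,83), (58,84), (59,83), (59,84), (60,83), (60,84)}
These 13 distinct sets form the basis B.
Close under arbitrary unions to get τ_{X×Y}; counting gives |τ_{X×Y}| = 25.


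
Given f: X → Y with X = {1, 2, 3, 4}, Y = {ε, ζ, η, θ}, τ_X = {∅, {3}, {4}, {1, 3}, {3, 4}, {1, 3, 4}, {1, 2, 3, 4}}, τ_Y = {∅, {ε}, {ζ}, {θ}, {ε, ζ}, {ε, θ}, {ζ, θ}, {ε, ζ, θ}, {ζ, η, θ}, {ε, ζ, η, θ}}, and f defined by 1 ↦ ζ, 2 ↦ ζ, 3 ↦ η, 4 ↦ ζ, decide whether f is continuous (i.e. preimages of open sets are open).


f is NOT continuous.

Compute f^{-1}(U) for each U ∈ τ_Y:
  U = ∅: f^{-1}(U) = ∅ ∈ τ_X ✓.
  U = {ε}: f^{-1}(U) = ∅ ∈ τ_X ✓.
  U = {ζ}: f^{-1}(U) = {1, 2, 4} ∉ τ_X ✗.
  U = {θ}: f^{-1}(U) = ∅ ∈ τ_X ✓.
  U = {ε, ζ}: f^{-1}(U) = {1, 2, 4} ∉ τ_X ✗.
  U = {ε, θ}: f^{-1}(U) = ∅ ∈ τ_X ✓.
  U = {ζ, θ}: f^{-1}(U) = {1, 2, 4} ∉ τ_X ✗.
  U = {ε, ζ, θ}: f^{-1}(U) = {1, 2, 4} ∉ τ_X ✗.
  U = {ζ, η, θ}: f^{-1}(U) = {1, 2, 3, 4} ∈ τ_X ✓.
  U = {ε, ζ, η, θ}: f^{-1}(U) = {1, 2, 3, 4} ∈ τ_X ✓.
Found U = {ζ} with f^{-1}(U) = {1, 2, 4} not in τ_X. Therefore f is NOT continuous.


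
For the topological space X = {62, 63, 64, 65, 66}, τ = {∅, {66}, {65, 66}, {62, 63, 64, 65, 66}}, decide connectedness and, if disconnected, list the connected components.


(X, τ) is connected.

Find clopen sets (U ∈ τ with X ∖ U ∈ τ):
  U = ∅, X ∖ U = {62, 63, 64, 65, 66} — both open, so U is clopen.
  U = {62, 63, 64, 65, 66}, X ∖ U = ∅ — both open, so U is clopen.
Only trivial clopens (∅ and X) exist, so (X, τ) is connected.
Compute connected components by grouping points that agree on all clopens:
  component: {62, 63, 64, 65, 66}


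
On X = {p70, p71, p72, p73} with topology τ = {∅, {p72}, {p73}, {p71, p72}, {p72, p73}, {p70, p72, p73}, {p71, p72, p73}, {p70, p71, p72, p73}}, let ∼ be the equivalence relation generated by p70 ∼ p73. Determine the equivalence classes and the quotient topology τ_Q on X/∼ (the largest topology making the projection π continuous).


X/∼ = {[p70=p73], [p71], [p72]}; |τ_Q| = 5.

Equivalence classes: [p70=p73], [p71], [p72].
Quotient map π: X → X/∼ sends p70 ↦ [p70=p73], p71 ↦ [p71], p72 ↦ [p72], p73 ↦ [p70=p73].
For each subset V ⊆ X/∼, compute π^{-1}(V) ⊆ X and check whether π^{-1}(V) ∈ τ. V is open in τ_Q iff π^{-1}(V) ∈ τ.
  V = {}: π^{-1}(V) = ∅ ∈ τ ✓.
  V = {[p70=p73]}: π^{-1}(V) = {p70, p73} ∉ τ ✗.
  V = {[p71]}: π^{-1}(V) = {p71} ∉ τ ✗.
  V = {[p70=p73], [p71]}: π^{-1}(V) = {p70, p71, p73} ∉ τ ✗.
  V = {[p72]}: π^{-1}(V) = {p72} ∈ τ ✓.
  V = {[p70=p73], [p72]}: π^{-1}(V) = {p70, p72, p73} ∈ τ ✓.
  V = {[p71], [p72]}: π^{-1}(V) = {p71, p72} ∈ τ ✓.
  V = {[p70=p73], [p71], [p72]}: π^{-1}(V) = {p70, p71, p72, p73} ∈ τ ✓.
Open sets in the quotient: τ_Q = {{}, {[p72]}, {[p70=p73], [p72]}, {[p71], [p72]}, {[p70=p73], [p71], [p72]}} (5 elements).


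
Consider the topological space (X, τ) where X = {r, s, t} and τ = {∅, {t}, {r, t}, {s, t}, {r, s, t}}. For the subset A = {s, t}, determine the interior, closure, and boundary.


int(A) = {s, t}, cl(A) = {r, s, t}, ∂A = {r}.

Closed sets in (X, τ) are complements of opens:
  closed(X, τ) = {∅, {r}, {s}, {r, s}, {r, s, t}}.
int(A) = ⋃ {U ∈ τ : U ⊆ A}. Opens contained in A: ∅, {t}, {s, t}.
Taking the union of these: int(A) = {s, t}.
cl(A) = ⋂ {C closed : A ⊆ C}. Closed sets containing A: {r, s, t}.
Intersecting these: cl(A) = {r, s, t}.
∂A = cl(A) ∖ int(A) = {r, s, t} ∖ {s, t} = {r}.


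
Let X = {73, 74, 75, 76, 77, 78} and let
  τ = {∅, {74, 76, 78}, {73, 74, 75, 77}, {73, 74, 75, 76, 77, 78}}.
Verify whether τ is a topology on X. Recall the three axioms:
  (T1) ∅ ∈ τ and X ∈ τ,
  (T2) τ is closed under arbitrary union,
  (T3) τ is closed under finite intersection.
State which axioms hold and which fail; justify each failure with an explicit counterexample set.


τ is NOT a topology on X.

Axiom (T1): ∅ ∈ τ? Yes; X ∈ τ? Yes.
Axiom (T2/T3): check pairwise unions and intersections of members of τ.
Counterexample for (T3): {74, 76, 78} ∩ {73, 74, 75, 77} = {74} ∉ τ. Therefore τ is NOT a topology.


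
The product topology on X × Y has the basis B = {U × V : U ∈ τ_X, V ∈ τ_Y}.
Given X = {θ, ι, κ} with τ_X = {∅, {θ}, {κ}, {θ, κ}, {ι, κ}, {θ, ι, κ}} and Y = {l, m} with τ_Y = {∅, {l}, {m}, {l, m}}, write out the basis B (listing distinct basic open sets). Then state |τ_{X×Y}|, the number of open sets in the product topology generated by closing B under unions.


Basis B = {∅ × ∅, {θ} × {l}, {θ} × {m}, {κ} × {l}, {κ} × {m}, {θ} × {l, m}, {θ, κ} × {l}, {θ, κ} × {m}, {ι, κ} × {l}, {ι, κ} × {m}, {κ} × {l, m}, {θ, ι, κ} × {l}, {θ, ι, κ} × {m}, {θ, κ} × {l, m}, {ι, κ} × {l, m}, {θ, ι, κ} × {l, m}}; |τ_{X×Y}| = 36.

Enumerate products U × V with U ∈ τ_X, V ∈ τ_Y (deduplicated):
  ∅ × ∅ = {} (∅)
  {θ} × {l} = {(θ,l)}
  {θ} × {m} = {(θ,m)}
  {κ} × {l} = {(κ,l)}
  {κ} × {m} = {(κ,m)}
  {θ} × {l, m} = {(θ,l), (θ,m)}
  {θ, κ} × {l} = {(θ,l), (κ,l)}
  {θ, κ} × {m} = {(θ,m), (κ,m)}
  {ι, κ} × {l} = {(ι,l), (κ,l)}
  {ι, κ} × {m} = {(ι,m), (κ,m)}
  {κ} × {l, m} = {(κ,l), (κ,m)}
  {θ, ι, κ} × {l} = {(θ,l), (ι,l), (κ,l)}
  {θ, ι, κ} × {m} = {(θ,m), (ι,m), (κ,m)}
  {θ, κ} × {l, m} = {(θ,l), (θ,m), (κ,l), (κ,m)}
  {ι, κ} × {l, m} = {(ι,l), (ι,m), (κ,l), (κ,m)}
  {θ, ι, κ} × {l, m} = {(θ,l), (θ,m), (ι,l), (ι,m), (κ,l), (κ,m)}
These 16 distinct sets form the basis B.
Close under arbitrary unions to get τ_{X×Y}; counting gives |τ_{X×Y}| = 36.


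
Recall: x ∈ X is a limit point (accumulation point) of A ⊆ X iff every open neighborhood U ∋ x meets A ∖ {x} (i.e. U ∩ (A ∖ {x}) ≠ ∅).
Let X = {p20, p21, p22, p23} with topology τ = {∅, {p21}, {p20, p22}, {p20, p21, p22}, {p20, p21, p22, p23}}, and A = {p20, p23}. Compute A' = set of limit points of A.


A' = {p22, p23}

For each x ∈ X, list the open sets U ∈ τ with x ∈ U, then check whether U ∩ (A ∖ {x}) ≠ ∅ for every such U.
  x = p20: open {p20, p22} ∋ x has {p20, p22} ∩ (A ∖ {p20}) = ∅, so x is NOT a limit point.
  x = p21: open {p21} ∋ x has {p21} ∩ (A ∖ {p21}) = ∅, so x is NOT a limit point.
  x = p22: opens ∋ x are {p20, p22}, {p20, p21, p22}, {p20, p21, p22, p23}; each meets A ∖ {p22}, so x IS a limit point.
  x = p23: opens ∋ x are {p20, p21, p22, p23}; each meets A ∖ {p23}, so x IS a limit point.
Collecting: A' = {p22, p23}.


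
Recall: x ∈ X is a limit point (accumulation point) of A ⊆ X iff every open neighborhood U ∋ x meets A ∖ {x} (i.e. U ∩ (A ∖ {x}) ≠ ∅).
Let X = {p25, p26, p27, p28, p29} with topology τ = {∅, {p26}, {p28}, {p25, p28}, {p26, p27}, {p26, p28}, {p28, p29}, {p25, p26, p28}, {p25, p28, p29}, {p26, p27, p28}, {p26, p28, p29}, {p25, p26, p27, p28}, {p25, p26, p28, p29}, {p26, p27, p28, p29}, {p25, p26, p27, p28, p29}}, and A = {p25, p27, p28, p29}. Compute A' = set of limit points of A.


A' = {p25, p29}

For each x ∈ X, list the open sets U ∈ τ with x ∈ U, then check whether U ∩ (A ∖ {x}) ≠ ∅ for every such U.
  x = p25: opens ∋ x are {p25, p28}, {p25, p26, p28}, {p25, p28, p29}, {p25, p26, p27, p28}, {p25, p26, p28, p29}, {p25, p26, p27, p28, p29}; each meets A ∖ {p25}, so x IS a limit point.
  x = p26: open {p26} ∋ x has {p26} ∩ (A ∖ {p26}) = ∅, so x is NOT a limit point.
  x = p27: open {p26, p27} ∋ x has {p26, p27} ∩ (A ∖ {p27}) = ∅, so x is NOT a limit point.
  x = p28: open {p28} ∋ x has {p28} ∩ (A ∖ {p28}) = ∅, so x is NOT a limit point.
  x = p29: opens ∋ x are {p28, p29}, {p25, p28, p29}, {p26, p28, p29}, {p25, p26, p28, p29}, {p26, p27, p28, p29}, {p25, p26, p27, p28, p29}; each meets A ∖ {p29}, so x IS a limit point.
Collecting: A' = {p25, p29}.


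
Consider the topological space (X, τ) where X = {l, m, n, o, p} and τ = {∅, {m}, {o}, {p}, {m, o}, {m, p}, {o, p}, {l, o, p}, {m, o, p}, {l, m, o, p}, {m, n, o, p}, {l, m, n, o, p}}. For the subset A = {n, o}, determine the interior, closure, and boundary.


int(A) = {o}, cl(A) = {l, n, o}, ∂A = {l, n}.

Closed sets in (X, τ) are complements of opens:
  closed(X, τ) = {∅, {l}, {n}, {l, n}, {m, n}, {l, m, n}, {l, n, o}, {l, n, p}, {l, m, n, o}, {l, m, n, p}, {l, n, o, p}, {l, m, n, o, p}}.
int(A) = ⋃ {U ∈ τ : U ⊆ A}. Opens contained in A: ∅, {o}.
Taking the union of these: int(A) = {o}.
cl(A) = ⋂ {C closed : A ⊆ C}. Closed sets containing A: {l, n, o}, {l, m, n, o}, {l, n, o, p}, {l, m, n, o, p}.
Intersecting these: cl(A) = {l, n, o}.
∂A = cl(A) ∖ int(A) = {l, n, o} ∖ {o} = {l, n}.


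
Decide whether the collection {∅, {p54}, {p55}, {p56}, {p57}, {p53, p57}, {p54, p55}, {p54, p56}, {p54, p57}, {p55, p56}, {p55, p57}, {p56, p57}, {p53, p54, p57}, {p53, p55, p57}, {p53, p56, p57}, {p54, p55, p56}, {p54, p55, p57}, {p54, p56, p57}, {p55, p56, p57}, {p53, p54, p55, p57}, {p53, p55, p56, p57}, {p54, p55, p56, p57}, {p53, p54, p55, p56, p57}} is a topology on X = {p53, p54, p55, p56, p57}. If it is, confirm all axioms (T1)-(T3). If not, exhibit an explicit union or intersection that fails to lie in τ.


τ is NOT a topology on X.

Axiom (T1): ∅ ∈ τ? Yes; X ∈ τ? Yes.
Axiom (T2/T3): check pairwise unions and intersections of members of τ.
Counterexample for (T2): {p54} ∪ {p53, p56, p57} = {p53, p54, p56, p57} ∉ τ. Therefore τ is NOT a topology.


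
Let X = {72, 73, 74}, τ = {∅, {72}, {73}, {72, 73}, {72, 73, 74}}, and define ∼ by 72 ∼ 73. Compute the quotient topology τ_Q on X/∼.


X/∼ = {[72=73], [74]}; |τ_Q| = 3.

Equivalence classes: [72=73], [74].
Quotient map π: X → X/∼ sends 72 ↦ [72=73], 73 ↦ [72=73], 74 ↦ [74].
For each subset V ⊆ X/∼, compute π^{-1}(V) ⊆ X and check whether π^{-1}(V) ∈ τ. V is open in τ_Q iff π^{-1}(V) ∈ τ.
  V = {}: π^{-1}(V) = ∅ ∈ τ ✓.
  V = {[72=73]}: π^{-1}(V) = {72, 73} ∈ τ ✓.
  V = {[74]}: π^{-1}(V) = {74} ∉ τ ✗.
  V = {[72=73], [74]}: π^{-1}(V) = {72, 73, 74} ∈ τ ✓.
Open sets in the quotient: τ_Q = {{}, {[72=73]}, {[72=73], [74]}} (3 elements).


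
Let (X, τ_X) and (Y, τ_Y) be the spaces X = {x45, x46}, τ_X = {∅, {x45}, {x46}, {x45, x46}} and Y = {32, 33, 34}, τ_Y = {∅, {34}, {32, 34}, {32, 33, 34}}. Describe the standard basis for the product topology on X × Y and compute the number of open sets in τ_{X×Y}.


Basis B = {∅ × ∅, {x45} × {34}, {x46} × {34}, {x45} × {32, 34}, {x45, x46} × {34}, {x46} × {32, 34}, {x45} × {32, 33, 34}, {x46} × {32, 33, 34}, {x45, x46} × {32, 34}, {x45, x46} × {32, 33, 34}}; |τ_{X×Y}| = 16.

Enumerate products U × V with U ∈ τ_X, V ∈ τ_Y (deduplicated):
  ∅ × ∅ = {} (∅)
  {x45} × {34} = {(x45,34)}
  {x46} × {34} = {(x46,34)}
  {x45} × {32, 34} = {(x45,32), (x45,34)}
  {x45, x46} × {34} = {(x45,34), (x46,34)}
  {x46} × {32, 34} = {(x46,32), (x46,34)}
  {x45} × {32, 33, 34} = {(x45,32), (x45,33), (x45,34)}
  {x46} × {32, 33, 34} = {(x46,32), (x46,33), (x46,34)}
  {x45, x46} × {32, 34} = {(x45,32), (x45,34), (x46,32), (x46,34)}
  {x45, x46} × {32, 33, 34} = {(x45,32), (x45,33), (x45,34), (x46,32), (x46,33), (x46,34)}
These 10 distinct sets form the basis B.
Close under arbitrary unions to get τ_{X×Y}; counting gives |τ_{X×Y}| = 16.


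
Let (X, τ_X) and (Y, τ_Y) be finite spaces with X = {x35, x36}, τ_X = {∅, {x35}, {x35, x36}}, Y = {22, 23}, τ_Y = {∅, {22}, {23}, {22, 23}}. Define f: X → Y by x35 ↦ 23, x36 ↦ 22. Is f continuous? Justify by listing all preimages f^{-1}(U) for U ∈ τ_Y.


f is NOT continuous.

Compute f^{-1}(U) for each U ∈ τ_Y:
  U = ∅: f^{-1}(U) = ∅ ∈ τ_X ✓.
  U = {22}: f^{-1}(U) = {x36} ∉ τ_X ✗.
  U = {23}: f^{-1}(U) = {x35} ∈ τ_X ✓.
  U = {22, 23}: f^{-1}(U) = {x35, x36} ∈ τ_X ✓.
Found U = {22} with f^{-1}(U) = {x36} not in τ_X. Therefore f is NOT continuous.


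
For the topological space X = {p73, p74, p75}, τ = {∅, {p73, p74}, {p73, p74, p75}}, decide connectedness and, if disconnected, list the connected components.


(X, τ) is connected.

Find clopen sets (U ∈ τ with X ∖ U ∈ τ):
  U = ∅, X ∖ U = {p73, p74, p75} — both open, so U is clopen.
  U = {p73, p74, p75}, X ∖ U = ∅ — both open, so U is clopen.
Only trivial clopens (∅ and X) exist, so (X, τ) is connected.
Compute connected components by grouping points that agree on all clopens:
  component: {p73, p74, p75}


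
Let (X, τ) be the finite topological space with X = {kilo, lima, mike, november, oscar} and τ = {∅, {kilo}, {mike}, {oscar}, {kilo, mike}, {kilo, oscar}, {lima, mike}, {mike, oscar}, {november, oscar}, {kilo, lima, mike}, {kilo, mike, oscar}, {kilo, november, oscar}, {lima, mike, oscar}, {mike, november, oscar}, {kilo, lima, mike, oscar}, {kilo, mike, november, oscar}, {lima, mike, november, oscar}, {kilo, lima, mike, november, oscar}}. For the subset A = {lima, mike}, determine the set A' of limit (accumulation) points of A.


A' = {lima}

For each x ∈ X, list the open sets U ∈ τ with x ∈ U, then check whether U ∩ (A ∖ {x}) ≠ ∅ for every such U.
  x = kilo: open {kilo} ∋ x has {kilo} ∩ (A ∖ {kilo}) = ∅, so x is NOT a limit point.
  x = lima: opens ∋ x are {lima, mike}, {kilo, lima, mike}, {lima, mike, oscar}, {kilo, lima, mike, oscar}, {lima, mike, november, oscar}, {kilo, lima, mike, november, oscar}; each meets A ∖ {lima}, so x IS a limit point.
  x = mike: open {mike} ∋ x has {mike} ∩ (A ∖ {mike}) = ∅, so x is NOT a limit point.
  x = november: open {november, oscar} ∋ x has {november, oscar} ∩ (A ∖ {november}) = ∅, so x is NOT a limit point.
  x = oscar: open {oscar} ∋ x has {oscar} ∩ (A ∖ {oscar}) = ∅, so x is NOT a limit point.
Collecting: A' = {lima}.


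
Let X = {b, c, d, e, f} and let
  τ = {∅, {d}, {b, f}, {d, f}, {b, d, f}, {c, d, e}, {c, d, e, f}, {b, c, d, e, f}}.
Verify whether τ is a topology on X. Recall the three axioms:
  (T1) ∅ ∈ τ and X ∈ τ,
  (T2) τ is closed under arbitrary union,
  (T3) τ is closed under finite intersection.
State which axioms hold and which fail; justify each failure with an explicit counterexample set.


τ is NOT a topology on X.

Axiom (T1): ∅ ∈ τ? Yes; X ∈ τ? Yes.
Axiom (T2/T3): check pairwise unions and intersections of members of τ.
Counterexample for (T3): {b, f} ∩ {d, f} = {f} ∉ τ. Therefore τ is NOT a topology.


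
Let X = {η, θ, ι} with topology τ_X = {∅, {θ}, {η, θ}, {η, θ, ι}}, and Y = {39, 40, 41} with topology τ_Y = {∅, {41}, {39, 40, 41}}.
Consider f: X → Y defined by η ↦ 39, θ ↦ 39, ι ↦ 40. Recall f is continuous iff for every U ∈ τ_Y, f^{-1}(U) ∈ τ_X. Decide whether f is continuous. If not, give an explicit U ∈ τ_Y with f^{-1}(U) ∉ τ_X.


f IS continuous.

Compute f^{-1}(U) for each U ∈ τ_Y:
  U = ∅: f^{-1}(U) = ∅ ∈ τ_X ✓.
  U = {41}: f^{-1}(U) = ∅ ∈ τ_X ✓.
  U = {39, 40, 41}: f^{-1}(U) = {η, θ, ι} ∈ τ_X ✓.
Every preimage lies in τ_X, so f IS continuous.


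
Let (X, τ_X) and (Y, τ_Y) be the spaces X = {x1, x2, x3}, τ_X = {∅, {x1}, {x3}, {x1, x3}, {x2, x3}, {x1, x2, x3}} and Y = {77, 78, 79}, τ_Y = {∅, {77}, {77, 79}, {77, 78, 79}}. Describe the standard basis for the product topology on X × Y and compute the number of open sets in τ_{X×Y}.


Basis B = {∅ × ∅, {x1} × {77}, {x3} × {77}, {x1} × {77, 79}, {x1, x3} × {77}, {x2, x3} × {77}, {x3} × {77, 79}, {x1} × {77, 78, 79}, {x1, x2, x3} × {77}, {x3} × {77, 78, 79}, {x1, x3} × {77, 79}, {x2, x3} × {77, 79}, {x1, x3} × {77, 78, 79}, {x1, x2, x3} × {77, 79}, {x2, x3} × {77, 78, 79}, {x1, x2, x3} × {77, 78, 79}}; |τ_{X×Y}| = 40.

Enumerate products U × V with U ∈ τ_X, V ∈ τ_Y (deduplicated):
  ∅ × ∅ = {} (∅)
  {x1} × {77} = {(x1,77)}
  {x3} × {77} = {(x3,77)}
  {x1} × {77, 79} = {(x1,77), (x1,79)}
  {x1, x3} × {77} = {(x1,77), (x3,77)}
  {x2, x3} × {77} = {(x2,77), (x3,77)}
  {x3} × {77, 79} = {(x3,77), (x3,79)}
  {x1} × {77, 78, 79} = {(x1,77), (x1,78), (x1,79)}
  {x1, x2, x3} × {77} = {(x1,77), (x2,77), (x3,77)}
  {x3} × {77, 78, 79} = {(x3,77), (x3,78), (x3,79)}
  {x1, x3} × {77, 79} = {(x1,77), (x1,79), (x3,77), (x3,79)}
  {x2, x3} × {77, 79} = {(x2,77), (x2,79), (x3,77), (x3,79)}
  {x1, x3} × {77, 78, 79} = {(x1,77), (x1,78), (x1,79), (x3,77), (x3,78), (x3,79)}
  {x1, x2, x3} × {77, 79} = {(x1,77), (x1,79), (x2,77), (x2,79), (x3,77), (x3,79)}
  {x2, x3} × {77, 78, 79} = {(x2,77), (x2,78), (x2,79), (x3,77), (x3,78), (x3,79)}
  {x1, x2, x3} × {77, 78, 79} = {(x1,77), (x1,78), (x1,79), (x2,77), (x2,78), (x2,79), (x3,77), (x3,78), (x3,79)}
These 16 distinct sets form the basis B.
Close under arbitrary unions to get τ_{X×Y}; counting gives |τ_{X×Y}| = 40.


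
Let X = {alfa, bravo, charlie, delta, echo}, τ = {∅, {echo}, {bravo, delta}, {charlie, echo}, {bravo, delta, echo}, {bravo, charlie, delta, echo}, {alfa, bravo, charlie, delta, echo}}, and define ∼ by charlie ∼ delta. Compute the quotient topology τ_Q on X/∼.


X/∼ = {[alfa], [bravo], [charlie=delta], [echo]}; |τ_Q| = 4.

Equivalence classes: [alfa], [bravo], [charlie=delta], [echo].
Quotient map π: X → X/∼ sends alfa ↦ [alfa], bravo ↦ [bravo], charlie ↦ [charlie=delta], delta ↦ [charlie=delta], echo ↦ [echo].
For each subset V ⊆ X/∼, compute π^{-1}(V) ⊆ X and check whether π^{-1}(V) ∈ τ. V is open in τ_Q iff π^{-1}(V) ∈ τ.
  V = {}: π^{-1}(V) = ∅ ∈ τ ✓.
  V = {[alfa]}: π^{-1}(V) = {alfa} ∉ τ ✗.
  V = {[bravo]}: π^{-1}(V) = {bravo} ∉ τ ✗.
  V = {[alfa], [bravo]}: π^{-1}(V) = {alfa, bravo} ∉ τ ✗.
  V = {[charlie=delta]}: π^{-1}(V) = {charlie, delta} ∉ τ ✗.
  V = {[alfa], [charlie=delta]}: π^{-1}(V) = {alfa, charlie, delta} ∉ τ ✗.
  V = {[bravo], [charlie=delta]}: π^{-1}(V) = {bravo, charlie, delta} ∉ τ ✗.
  V = {[alfa], [bravo], [charlie=delta]}: π^{-1}(V) = {alfa, bravo, charlie, delta} ∉ τ ✗.
  V = {[echo]}: π^{-1}(V) = {echo} ∈ τ ✓.
  V = {[alfa], [echo]}: π^{-1}(V) = {alfa, echo} ∉ τ ✗.
  V = {[bravo], [echo]}: π^{-1}(V) = {bravo, echo} ∉ τ ✗.
  V = {[alfa], [bravo], [echo]}: π^{-1}(V) = {alfa, bravo, echo} ∉ τ ✗.
  V = {[charlie=delta], [echo]}: π^{-1}(V) = {charlie, delta, echo} ∉ τ ✗.
  V = {[alfa], [charlie=delta], [echo]}: π^{-1}(V) = {alfa, charlie, delta, echo} ∉ τ ✗.
  V = {[bravo], [charlie=delta], [echo]}: π^{-1}(V) = {bravo, charlie, delta, echo} ∈ τ ✓.
  V = {[alfa], [bravo], [charlie=delta], [echo]}: π^{-1}(V) = {alfa, bravo, charlie, delta, echo} ∈ τ ✓.
Open sets in the quotient: τ_Q = {{}, {[echo]}, {[bravo], [charlie=delta], [echo]}, {[alfa], [bravo], [charlie=delta], [echo]}} (4 elements).


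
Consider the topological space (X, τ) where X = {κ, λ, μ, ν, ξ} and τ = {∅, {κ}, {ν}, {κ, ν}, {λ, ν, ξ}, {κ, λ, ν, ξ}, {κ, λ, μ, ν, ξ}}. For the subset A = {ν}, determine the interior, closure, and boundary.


int(A) = {ν}, cl(A) = {λ, μ, ν, ξ}, ∂A = {λ, μ, ξ}.

Closed sets in (X, τ) are complements of opens:
  closed(X, τ) = {∅, {μ}, {κ, μ}, {λ, μ, ξ}, {κ, λ, μ, ξ}, {λ, μ, ν, ξ}, {κ, λ, μ, ν, ξ}}.
int(A) = ⋃ {U ∈ τ : U ⊆ A}. Opens contained in A: ∅, {ν}.
Taking the union of these: int(A) = {ν}.
cl(A) = ⋂ {C closed : A ⊆ C}. Closed sets containing A: {λ, μ, ν, ξ}, {κ, λ, μ, ν, ξ}.
Intersecting these: cl(A) = {λ, μ, ν, ξ}.
∂A = cl(A) ∖ int(A) = {λ, μ, ν, ξ} ∖ {ν} = {λ, μ, ξ}.


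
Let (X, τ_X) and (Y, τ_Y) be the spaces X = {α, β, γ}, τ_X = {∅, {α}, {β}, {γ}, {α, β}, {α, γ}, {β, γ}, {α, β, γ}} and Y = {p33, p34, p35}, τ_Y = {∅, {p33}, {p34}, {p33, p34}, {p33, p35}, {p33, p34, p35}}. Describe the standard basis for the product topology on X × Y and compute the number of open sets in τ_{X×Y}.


Basis B = {∅ × ∅, {α} × {p33}, {α} × {p34}, {β} × {p33}, {β} × {p34}, {γ} × {p33}, {γ} × {p34}, {α} × {p33, p34}, {α} × {p33, p35}, {α, β} × {p33}, {α, γ} × {p33}, {α, β} × {p34}, {α, γ} × {p34}, {β} × {p33, p34}, {β} × {p33, p35}, {β, γ} × {p33}, {β, γ} × {p34}, {γ} × {p33, p34}, {γ} × {p33, p35}, {α} × {p33, p34, p35}, {α, β, γ} × {p33}, {α, β, γ} × {p34}, {β} × {p33, p34, p35}, {γ} × {p33, p34, p35}, {α, β} × {p33, p34}, {α, γ} × {p33, p34}, {α, β} × {p33, p35}, {α, γ} × {p33, p35}, {β, γ} × {p33, p34}, {β, γ} × {p33, p35}, {α, β} × {p33, p34, p35}, {α, γ} × {p33, p34, p35}, {α, β, γ} × {p33, p34}, {α, β, γ} × {p33, p35}, {β, γ} × {p33, p34, p35}, {α, β, γ} × {p33, p34, p35}}; |τ_{X×Y}| = 216.

Enumerate products U × V with U ∈ τ_X, V ∈ τ_Y (deduplicated):
  ∅ × ∅ = {} (∅)
  {α} × {p33} = {(α,p33)}
  {α} × {p34} = {(α,p34)}
  {β} × {p33} = {(β,p33)}
  {β} × {p34} = {(β,p34)}
  {γ} × {p33} = {(γ,p33)}
  {γ} × {p34} = {(γ,p34)}
  {α} × {p33, p34} = {(α,p33), (α,p34)}
  {α} × {p33, p35} = {(α,p33), (α,p35)}
  {α, β} × {p33} = {(α,p33), (β,p33)}
  {α, γ} × {p33} = {(α,p33), (γ,p33)}
  {α, β} × {p34} = {(α,p34), (β,p34)}
  {α, γ} × {p34} = {(α,p34), (γ,p34)}
  {β} × {p33, p34} = {(β,p33), (β,p34)}
  {β} × {p33, p35} = {(β,p33), (β,p35)}
  {β, γ} × {p33} = {(β,p33), (γ,p33)}
  {β, γ} × {p34} = {(β,p34), (γ,p34)}
  {γ} × {p33, p34} = {(γ,p33), (γ,p34)}
  {γ} × {p33, p35} = {(γ,p33), (γ,p35)}
  {α} × {p33, p34, p35} = {(α,p33), (α,p34), (α,p35)}
  {α, β, γ} × {p33} = {(α,p33), (β,p33), (γ,p33)}
  {α, β, γ} × {p34} = {(α,p34), (β,p34), (γ,p34)}
  {β} × {p33, p34, p35} = {(β,p33), (β,p34), (β,p35)}
  {γ} × {p33, p34, p35} = {(γ,p33), (γ,p34), (γ,p35)}
  {α, β} × {p33, p34} = {(α,p33), (α,p34), (β,p33), (β,p34)}
  {α, γ} × {p33, p34} = {(α,p33), (α,p34), (γ,p33), (γ,p34)}
  {α, β} × {p33, p35} = {(α,p33), (α,p35), (β,p33), (β,p35)}
  {α, γ} × {p33, p35} = {(α,p33), (α,p35), (γ,p33), (γ,p35)}
  {β, γ} × {p33, p34} = {(β,p33), (β,p34), (γ,p33), (γ,p34)}
  {β, γ} × {p33, p35} = {(β,p33), (β,p35), (γ,p33), (γ,p35)}
  {α, β} × {p33, p34, p35} = {(α,p33), (α,p34), (α,p35), (β,p33), (β,p34), (β,p35)}
  {α, γ} × {p33, p34, p35} = {(α,p33), (α,p34), (α,p35), (γ,p33), (γ,p34), (γ,p35)}
  {α, β, γ} × {p33, p34} = {(α,p33), (α,p34), (β,p33), (β,p34), (γ,p33), (γ,p34)}
  {α, β, γ} × {p33, p35} = {(α,p33), (α,p35), (β,p33), (β,p35), (γ,p33), (γ,p35)}
  {β, γ} × {p33, p34, p35} = {(β,p33), (β,p34), (β,p35), (γ,p33), (γ,p34), (γ,p35)}
  {α, β, γ} × {p33, p34, p35} = {(α,p33), (α,p34), (α,p35), (β,p33), (β,p34), (β,p35), (γ,p33), (γ,p34), (γ,p35)}
These 36 distinct sets form the basis B.
Close under arbitrary unions to get τ_{X×Y}; counting gives |τ_{X×Y}| = 216.


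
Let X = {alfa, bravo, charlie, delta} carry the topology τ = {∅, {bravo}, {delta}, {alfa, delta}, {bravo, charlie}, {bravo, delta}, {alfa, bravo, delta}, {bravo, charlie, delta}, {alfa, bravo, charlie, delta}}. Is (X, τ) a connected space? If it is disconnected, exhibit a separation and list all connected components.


(X, τ) is disconnected; components = [{alfa, delta}, {bravo, charlie}].

Find clopen sets (U ∈ τ with X ∖ U ∈ τ):
  U = ∅, X ∖ U = {alfa, bravo, charlie, delta} — both open, so U is clopen.
  U = {alfa, delta}, X ∖ U = {bravo, charlie} — both open, so U is clopen.
  U = {bravo, charlie}, X ∖ U = {alfa, delta} — both open, so U is clopen.
  U = {alfa, bravo, charlie, delta}, X ∖ U = ∅ — both open, so U is clopen.
Nontrivial clopen(s) exist: e.g. {alfa, delta}. So (X, τ) is disconnected.
Compute connected components by grouping points that agree on all clopens:
  component: {alfa, delta}
  component: {bravo, charlie}


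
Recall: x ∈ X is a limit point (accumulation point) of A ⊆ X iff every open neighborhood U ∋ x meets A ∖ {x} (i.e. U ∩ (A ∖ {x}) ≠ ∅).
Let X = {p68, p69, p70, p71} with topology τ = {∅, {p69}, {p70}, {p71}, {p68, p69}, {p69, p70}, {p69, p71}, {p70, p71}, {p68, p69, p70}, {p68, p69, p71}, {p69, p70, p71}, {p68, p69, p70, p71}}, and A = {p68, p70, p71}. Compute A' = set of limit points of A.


A' = ∅

For each x ∈ X, list the open sets U ∈ τ with x ∈ U, then check whether U ∩ (A ∖ {x}) ≠ ∅ for every such U.
  x = p68: open {p68, p69} ∋ x has {p68, p69} ∩ (A ∖ {p68}) = ∅, so x is NOT a limit point.
  x = p69: open {p69} ∋ x has {p69} ∩ (A ∖ {p69}) = ∅, so x is NOT a limit point.
  x = p70: open {p70} ∋ x has {p70} ∩ (A ∖ {p70}) = ∅, so x is NOT a limit point.
  x = p71: open {p71} ∋ x has {p71} ∩ (A ∖ {p71}) = ∅, so x is NOT a limit point.
Collecting: A' = ∅.


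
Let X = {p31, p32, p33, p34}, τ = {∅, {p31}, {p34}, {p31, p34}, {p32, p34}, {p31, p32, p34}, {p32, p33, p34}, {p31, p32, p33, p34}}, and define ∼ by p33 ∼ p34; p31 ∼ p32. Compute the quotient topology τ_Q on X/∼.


X/∼ = {[p31=p32], [p33=p34]}; |τ_Q| = 2.

Equivalence classes: [p31=p32], [p33=p34].
Quotient map π: X → X/∼ sends p31 ↦ [p31=p32], p32 ↦ [p31=p32], p33 ↦ [p33=p34], p34 ↦ [p33=p34].
For each subset V ⊆ X/∼, compute π^{-1}(V) ⊆ X and check whether π^{-1}(V) ∈ τ. V is open in τ_Q iff π^{-1}(V) ∈ τ.
  V = {}: π^{-1}(V) = ∅ ∈ τ ✓.
  V = {[p31=p32]}: π^{-1}(V) = {p31, p32} ∉ τ ✗.
  V = {[p33=p34]}: π^{-1}(V) = {p33, p34} ∉ τ ✗.
  V = {[p31=p32], [p33=p34]}: π^{-1}(V) = {p31, p32, p33, p34} ∈ τ ✓.
Open sets in the quotient: τ_Q = {{}, {[p31=p32], [p33=p34]}} (2 elements).


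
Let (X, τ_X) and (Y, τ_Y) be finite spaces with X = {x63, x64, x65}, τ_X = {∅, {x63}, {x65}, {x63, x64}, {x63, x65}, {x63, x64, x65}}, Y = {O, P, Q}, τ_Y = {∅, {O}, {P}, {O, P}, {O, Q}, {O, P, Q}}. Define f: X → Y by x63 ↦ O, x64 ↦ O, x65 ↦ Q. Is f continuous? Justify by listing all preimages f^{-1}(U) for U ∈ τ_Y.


f IS continuous.

Compute f^{-1}(U) for each U ∈ τ_Y:
  U = ∅: f^{-1}(U) = ∅ ∈ τ_X ✓.
  U = {O}: f^{-1}(U) = {x63, x64} ∈ τ_X ✓.
  U = {P}: f^{-1}(U) = ∅ ∈ τ_X ✓.
  U = {O, P}: f^{-1}(U) = {x63, x64} ∈ τ_X ✓.
  U = {O, Q}: f^{-1}(U) = {x63, x64, x65} ∈ τ_X ✓.
  U = {O, P, Q}: f^{-1}(U) = {x63, x64, x65} ∈ τ_X ✓.
Every preimage lies in τ_X, so f IS continuous.


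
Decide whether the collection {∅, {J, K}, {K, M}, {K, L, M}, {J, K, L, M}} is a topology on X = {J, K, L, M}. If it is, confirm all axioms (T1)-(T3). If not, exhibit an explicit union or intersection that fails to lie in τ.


τ is NOT a topology on X.

Axiom (T1): ∅ ∈ τ? Yes; X ∈ τ? Yes.
Axiom (T2/T3): check pairwise unions and intersections of members of τ.
Counterexample for (T3): {J, K} ∩ {K, M} = {K} ∉ τ. Therefore τ is NOT a topology.


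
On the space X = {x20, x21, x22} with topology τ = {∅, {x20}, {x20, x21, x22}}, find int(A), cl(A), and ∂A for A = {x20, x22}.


int(A) = {x20}, cl(A) = {x20, x21, x22}, ∂A = {x21, x22}.

Closed sets in (X, τ) are complements of opens:
  closed(X, τ) = {∅, {x21, x22}, {x20, x21, x22}}.
int(A) = ⋃ {U ∈ τ : U ⊆ A}. Opens contained in A: ∅, {x20}.
Taking the union of these: int(A) = {x20}.
cl(A) = ⋂ {C closed : A ⊆ C}. Closed sets containing A: {x20, x21, x22}.
Intersecting these: cl(A) = {x20, x21, x22}.
∂A = cl(A) ∖ int(A) = {x20, x21, x22} ∖ {x20} = {x21, x22}.


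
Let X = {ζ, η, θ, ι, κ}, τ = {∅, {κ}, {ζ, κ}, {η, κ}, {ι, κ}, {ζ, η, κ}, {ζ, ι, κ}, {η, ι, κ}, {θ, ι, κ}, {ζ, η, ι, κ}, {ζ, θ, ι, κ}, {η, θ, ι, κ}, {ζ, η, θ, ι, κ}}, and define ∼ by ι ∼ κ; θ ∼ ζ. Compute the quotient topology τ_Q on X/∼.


X/∼ = {[ζ=θ], [η], [ι=κ]}; |τ_Q| = 5.

Equivalence classes: [ζ=θ], [η], [ι=κ].
Quotient map π: X → X/∼ sends ζ ↦ [ζ=θ], η ↦ [η], θ ↦ [ζ=θ], ι ↦ [ι=κ], κ ↦ [ι=κ].
For each subset V ⊆ X/∼, compute π^{-1}(V) ⊆ X and check whether π^{-1}(V) ∈ τ. V is open in τ_Q iff π^{-1}(V) ∈ τ.
  V = {}: π^{-1}(V) = ∅ ∈ τ ✓.
  V = {[ζ=θ]}: π^{-1}(V) = {ζ, θ} ∉ τ ✗.
  V = {[η]}: π^{-1}(V) = {η} ∉ τ ✗.
  V = {[ζ=θ], [η]}: π^{-1}(V) = {ζ, η, θ} ∉ τ ✗.
  V = {[ι=κ]}: π^{-1}(V) = {ι, κ} ∈ τ ✓.
  V = {[ζ=θ], [ι=κ]}: π^{-1}(V) = {ζ, θ, ι, κ} ∈ τ ✓.
  V = {[η], [ι=κ]}: π^{-1}(V) = {η, ι, κ} ∈ τ ✓.
  V = {[ζ=θ], [η], [ι=κ]}: π^{-1}(V) = {ζ, η, θ, ι, κ} ∈ τ ✓.
Open sets in the quotient: τ_Q = {{}, {[ι=κ]}, {[ζ=θ], [ι=κ]}, {[η], [ι=κ]}, {[ζ=θ], [η], [ι=κ]}} (5 elements).


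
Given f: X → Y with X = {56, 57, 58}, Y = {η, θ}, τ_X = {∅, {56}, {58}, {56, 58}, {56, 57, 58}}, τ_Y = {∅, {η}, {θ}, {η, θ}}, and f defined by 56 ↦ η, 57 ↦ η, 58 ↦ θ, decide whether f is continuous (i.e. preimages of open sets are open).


f is NOT continuous.

Compute f^{-1}(U) for each U ∈ τ_Y:
  U = ∅: f^{-1}(U) = ∅ ∈ τ_X ✓.
  U = {η}: f^{-1}(U) = {56, 57} ∉ τ_X ✗.
  U = {θ}: f^{-1}(U) = {58} ∈ τ_X ✓.
  U = {η, θ}: f^{-1}(U) = {56, 57, 58} ∈ τ_X ✓.
Found U = {η} with f^{-1}(U) = {56, 57} not in τ_X. Therefore f is NOT continuous.


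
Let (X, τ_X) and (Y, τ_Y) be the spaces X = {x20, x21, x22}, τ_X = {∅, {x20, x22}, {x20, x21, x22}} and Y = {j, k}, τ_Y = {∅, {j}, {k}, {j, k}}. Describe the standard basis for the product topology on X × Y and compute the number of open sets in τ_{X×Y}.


Basis B = {∅ × ∅, {x20, x22} × {j}, {x20, x22} × {k}, {x20, x21, x22} × {j}, {x20, x21, x22} × {k}, {x20, x22} × {j, k}, {x20, x21, x22} × {j, k}}; |τ_{X×Y}| = 9.

Enumerate products U × V with U ∈ τ_X, V ∈ τ_Y (deduplicated):
  ∅ × ∅ = {} (∅)
  {x20, x22} × {j} = {(x20,j), (x22,j)}
  {x20, x22} × {k} = {(x20,k), (x22,k)}
  {x20, x21, x22} × {j} = {(x20,j), (x21,j), (x22,j)}
  {x20, x21, x22} × {k} = {(x20,k), (x21,k), (x22,k)}
  {x20, x22} × {j, k} = {(x20,j), (x20,k), (x22,j), (x22,k)}
  {x20, x21, x22} × {j, k} = {(x20,j), (x20,k), (x21,j), (x21,k), (x22,j), (x22,k)}
These 7 distinct sets form the basis B.
Close under arbitrary unions to get τ_{X×Y}; counting gives |τ_{X×Y}| = 9.


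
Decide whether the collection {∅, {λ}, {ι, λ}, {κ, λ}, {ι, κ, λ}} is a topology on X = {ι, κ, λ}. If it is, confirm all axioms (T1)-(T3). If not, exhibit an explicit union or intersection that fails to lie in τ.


τ IS a topology on X.

Axiom (T1): ∅ ∈ τ? Yes; X ∈ τ? Yes.
Axiom (T2/T3): check pairwise unions and intersections of members of τ.
All pairwise intersections and unions checked — each lies in τ. Therefore τ satisfies (T1), (T2), (T3): it IS a topology on X.


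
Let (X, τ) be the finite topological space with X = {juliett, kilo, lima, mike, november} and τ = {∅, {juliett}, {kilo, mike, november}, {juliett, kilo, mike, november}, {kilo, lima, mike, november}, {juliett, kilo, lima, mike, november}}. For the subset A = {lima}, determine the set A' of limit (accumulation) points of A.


A' = ∅

For each x ∈ X, list the open sets U ∈ τ with x ∈ U, then check whether U ∩ (A ∖ {x}) ≠ ∅ for every such U.
  x = juliett: open {juliett} ∋ x has {juliett} ∩ (A ∖ {juliett}) = ∅, so x is NOT a limit point.
  x = kilo: open {kilo, mike, november} ∋ x has {kilo, mike, november} ∩ (A ∖ {kilo}) = ∅, so x is NOT a limit point.
  x = lima: open {kilo, lima, mike, november} ∋ x has {kilo, lima, mike, november} ∩ (A ∖ {lima}) = ∅, so x is NOT a limit point.
  x = mike: open {kilo, mike, november} ∋ x has {kilo, mike, november} ∩ (A ∖ {mike}) = ∅, so x is NOT a limit point.
  x = november: open {kilo, mike, november} ∋ x has {kilo, mike, november} ∩ (A ∖ {november}) = ∅, so x is NOT a limit point.
Collecting: A' = ∅.


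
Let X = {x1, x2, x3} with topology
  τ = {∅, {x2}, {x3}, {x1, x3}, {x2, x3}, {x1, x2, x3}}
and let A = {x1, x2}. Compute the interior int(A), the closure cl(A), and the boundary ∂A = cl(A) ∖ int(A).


int(A) = {x2}, cl(A) = {x1, x2}, ∂A = {x1}.

Closed sets in (X, τ) are complements of opens:
  closed(X, τ) = {∅, {x1}, {x2}, {x1, x2}, {x1, x3}, {x1, x2, x3}}.
int(A) = ⋃ {U ∈ τ : U ⊆ A}. Opens contained in A: ∅, {x2}.
Taking the union of these: int(A) = {x2}.
cl(A) = ⋂ {C closed : A ⊆ C}. Closed sets containing A: {x1, x2}, {x1, x2, x3}.
Intersecting these: cl(A) = {x1, x2}.
∂A = cl(A) ∖ int(A) = {x1, x2} ∖ {x2} = {x1}.


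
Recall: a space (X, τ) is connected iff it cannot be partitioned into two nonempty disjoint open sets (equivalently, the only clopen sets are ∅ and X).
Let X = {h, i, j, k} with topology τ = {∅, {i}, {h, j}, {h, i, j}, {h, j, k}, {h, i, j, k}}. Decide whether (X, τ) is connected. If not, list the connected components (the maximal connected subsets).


(X, τ) is disconnected; components = [{i}, {h, j, k}].

Find clopen sets (U ∈ τ with X ∖ U ∈ τ):
  U = ∅, X ∖ U = {h, i, j, k} — both open, so U is clopen.
  U = {i}, X ∖ U = {h, j, k} — both open, so U is clopen.
  U = {h, j, k}, X ∖ U = {i} — both open, so U is clopen.
  U = {h, i, j, k}, X ∖ U = ∅ — both open, so U is clopen.
Nontrivial clopen(s) exist: e.g. {i}. So (X, τ) is disconnected.
Compute connected components by grouping points that agree on all clopens:
  component: {i}
  component: {h, j, k}
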